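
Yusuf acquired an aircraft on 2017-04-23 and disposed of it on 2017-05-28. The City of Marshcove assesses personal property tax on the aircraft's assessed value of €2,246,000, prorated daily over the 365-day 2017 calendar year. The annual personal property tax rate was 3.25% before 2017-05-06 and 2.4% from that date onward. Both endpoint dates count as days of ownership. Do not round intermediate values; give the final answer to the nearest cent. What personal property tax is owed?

2017-04-23 to 2017-05-05: 13 days at 3.25% → €2,246,000 × 3.25% × 13/365 = €2,599.8219
2017-05-06 to 2017-05-28: 23 days at 2.4% → €2,246,000 × 2.4% × 23/365 = €3,396.6904
Total = €5,996.5123

€5,996.51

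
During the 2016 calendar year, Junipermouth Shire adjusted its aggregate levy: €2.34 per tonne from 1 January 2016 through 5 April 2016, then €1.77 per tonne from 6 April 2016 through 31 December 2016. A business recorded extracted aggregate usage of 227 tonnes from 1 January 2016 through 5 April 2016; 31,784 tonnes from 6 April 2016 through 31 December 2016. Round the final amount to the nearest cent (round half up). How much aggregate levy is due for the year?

€56,788.86

1 January – 5 April 2016: 227 tonnes at €2.34/tonne → €531.18
6 April – 31 December 2016: 31,784 tonnes at €1.77/tonne → €56,257.68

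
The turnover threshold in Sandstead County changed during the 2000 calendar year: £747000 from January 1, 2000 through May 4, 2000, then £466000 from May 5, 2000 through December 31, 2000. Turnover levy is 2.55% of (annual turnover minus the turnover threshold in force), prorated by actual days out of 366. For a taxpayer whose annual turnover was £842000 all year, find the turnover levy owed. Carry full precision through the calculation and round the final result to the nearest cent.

£7140.77

January 1 – May 4, 2000: 125 days, exemption £747000 → (£842000 − £747000) × 2.55% × 125/366 = £827.3566
May 5 – December 31, 2000: 241 days, exemption £466000 → (£842000 − £466000) × 2.55% × 241/366 = £6313.4098
Total = £7140.7664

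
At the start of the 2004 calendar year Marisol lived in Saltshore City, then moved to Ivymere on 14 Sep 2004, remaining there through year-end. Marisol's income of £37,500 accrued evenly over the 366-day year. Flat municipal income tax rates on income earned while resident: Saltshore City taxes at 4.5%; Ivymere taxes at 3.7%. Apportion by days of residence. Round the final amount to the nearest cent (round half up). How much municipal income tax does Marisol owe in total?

£1,598.16

Saltshore City, 1 Jan – 13 Sep 2004: 257 days → £37,500 × 4.5% × 257/366 = £1,184.9385
Ivymere, 14 Sep – 31 Dec 2004: 109 days → £37,500 × 3.7% × 109/366 = £413.2172
Total = £1,598.1557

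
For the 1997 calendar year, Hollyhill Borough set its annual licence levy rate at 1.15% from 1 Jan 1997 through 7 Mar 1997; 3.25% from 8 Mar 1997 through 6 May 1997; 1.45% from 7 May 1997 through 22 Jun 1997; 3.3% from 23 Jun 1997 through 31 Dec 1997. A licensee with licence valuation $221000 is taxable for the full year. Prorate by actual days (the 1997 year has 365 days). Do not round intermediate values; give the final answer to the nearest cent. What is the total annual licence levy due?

$5889.20

1 Jan – 7 Mar 1997: 66 days at 1.15% → $221000 × 1.15% × 66/365 = $459.5589
8 Mar – 6 May 1997: 60 days at 3.25% → $221000 × 3.25% × 60/365 = $1180.6849
7 May – 22 Jun 1997: 47 days at 1.45% → $221000 × 1.45% × 47/365 = $412.6342
23 Jun – 31 Dec 1997: 192 days at 3.3% → $221000 × 3.3% × 192/365 = $3836.3178
Total = $5889.1959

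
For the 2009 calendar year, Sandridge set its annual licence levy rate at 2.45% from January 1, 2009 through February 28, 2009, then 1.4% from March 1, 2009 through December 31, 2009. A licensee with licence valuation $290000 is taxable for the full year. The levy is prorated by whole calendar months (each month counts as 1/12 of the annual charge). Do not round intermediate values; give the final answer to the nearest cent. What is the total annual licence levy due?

January 1 – February 28, 2009: 2 months at 2.45% → $290000 × 2.45% × 2/12 = $1184.1667
March 1 – December 31, 2009: 10 months at 1.4% → $290000 × 1.4% × 10/12 = $3383.3333
Total = $4567.5000

$4567.50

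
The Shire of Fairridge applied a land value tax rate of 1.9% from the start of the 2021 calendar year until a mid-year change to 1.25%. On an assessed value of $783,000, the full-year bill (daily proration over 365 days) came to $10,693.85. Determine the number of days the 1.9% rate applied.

65 days

Let d = days at the first rate; then 365 − d days at the second rate.
$783,000 × [1.9%·d + 1.25%·(365−d)] / 365 = $10,693.85
Solving gives d = 65, so the new rate took effect on 7 Mar 2021.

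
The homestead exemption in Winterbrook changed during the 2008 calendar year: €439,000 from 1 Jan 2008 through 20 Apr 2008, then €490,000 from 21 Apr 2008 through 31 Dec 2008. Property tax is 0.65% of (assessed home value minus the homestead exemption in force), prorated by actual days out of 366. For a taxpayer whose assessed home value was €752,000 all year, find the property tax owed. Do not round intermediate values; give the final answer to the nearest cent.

1 Jan – 20 Apr 2008: 111 days, exemption €439,000 → (€752,000 − €439,000) × 0.65% × 111/366 = €617.0205
21 Apr – 31 Dec 2008: 255 days, exemption €490,000 → (€752,000 − €490,000) × 0.65% × 255/366 = €1,186.5164
Total = €1,803.5369

€1,803.54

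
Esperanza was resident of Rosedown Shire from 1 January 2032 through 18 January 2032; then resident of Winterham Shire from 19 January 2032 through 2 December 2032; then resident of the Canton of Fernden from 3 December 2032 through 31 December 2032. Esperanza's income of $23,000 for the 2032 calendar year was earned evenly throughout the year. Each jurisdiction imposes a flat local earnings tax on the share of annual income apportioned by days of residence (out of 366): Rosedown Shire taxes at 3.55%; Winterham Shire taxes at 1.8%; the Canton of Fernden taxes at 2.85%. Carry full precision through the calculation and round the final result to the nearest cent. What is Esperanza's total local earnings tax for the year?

$452.93

Rosedown Shire, 1 January – 18 January 2032: 18 days → $23,000 × 3.55% × 18/366 = $40.1557
Winterham Shire, 19 January – 2 December 2032: 319 days → $23,000 × 1.8% × 319/366 = $360.8361
The Canton of Fernden, 3 December – 31 December 2032: 29 days → $23,000 × 2.85% × 29/366 = $51.9385
Total = $452.9303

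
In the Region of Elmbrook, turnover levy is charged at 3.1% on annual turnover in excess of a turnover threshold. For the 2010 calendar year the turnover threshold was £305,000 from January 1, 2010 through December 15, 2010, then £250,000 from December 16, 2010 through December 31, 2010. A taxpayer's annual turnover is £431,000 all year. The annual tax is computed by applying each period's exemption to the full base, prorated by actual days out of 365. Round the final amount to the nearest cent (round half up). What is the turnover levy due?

£3,980.74

January 1 – December 15, 2010: 349 days, exemption £305,000 → (£431,000 − £305,000) × 3.1% × 349/365 = £3,734.7781
December 16 – December 31, 2010: 16 days, exemption £250,000 → (£431,000 − £250,000) × 3.1% × 16/365 = £245.9616
Total = £3,980.7397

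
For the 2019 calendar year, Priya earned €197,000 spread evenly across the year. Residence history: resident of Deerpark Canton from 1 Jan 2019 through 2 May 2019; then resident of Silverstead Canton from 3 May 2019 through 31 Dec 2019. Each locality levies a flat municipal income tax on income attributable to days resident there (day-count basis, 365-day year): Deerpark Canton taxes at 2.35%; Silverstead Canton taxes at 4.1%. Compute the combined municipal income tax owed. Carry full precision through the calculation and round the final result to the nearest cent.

Deerpark Canton, 1 Jan – 2 May 2019: 122 days → €197,000 × 2.35% × 122/365 = €1,547.3945
Silverstead Canton, 3 May – 31 Dec 2019: 243 days → €197,000 × 4.1% × 243/365 = €5,377.2904
Total = €6,924.6849

€6,924.68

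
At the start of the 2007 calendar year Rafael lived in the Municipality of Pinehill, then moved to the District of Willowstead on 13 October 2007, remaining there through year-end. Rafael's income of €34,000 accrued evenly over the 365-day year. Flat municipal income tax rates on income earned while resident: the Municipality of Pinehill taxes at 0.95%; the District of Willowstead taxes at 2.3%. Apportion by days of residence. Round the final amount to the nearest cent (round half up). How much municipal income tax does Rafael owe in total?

€423.60

The Municipality of Pinehill, 1 January – 12 October 2007: 285 days → €34,000 × 0.95% × 285/365 = €252.2055
The District of Willowstead, 13 October – 31 December 2007: 80 days → €34,000 × 2.3% × 80/365 = €171.3973
Total = €423.6027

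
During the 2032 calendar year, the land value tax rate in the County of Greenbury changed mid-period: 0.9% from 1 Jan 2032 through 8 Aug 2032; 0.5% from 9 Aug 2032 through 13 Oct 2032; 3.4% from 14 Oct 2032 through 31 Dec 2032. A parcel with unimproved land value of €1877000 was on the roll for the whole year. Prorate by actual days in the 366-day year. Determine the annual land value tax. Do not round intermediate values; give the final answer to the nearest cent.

€25667.72

1 Jan – 8 Aug 2032: 221 days at 0.9% → €1877000 × 0.9% × 221/366 = €10200.4180
9 Aug – 13 Oct 2032: 66 days at 0.5% → €1877000 × 0.5% × 66/366 = €1692.3770
14 Oct – 31 Dec 2032: 79 days at 3.4% → €1877000 × 3.4% × 79/366 = €13774.9235
Total = €25667.7186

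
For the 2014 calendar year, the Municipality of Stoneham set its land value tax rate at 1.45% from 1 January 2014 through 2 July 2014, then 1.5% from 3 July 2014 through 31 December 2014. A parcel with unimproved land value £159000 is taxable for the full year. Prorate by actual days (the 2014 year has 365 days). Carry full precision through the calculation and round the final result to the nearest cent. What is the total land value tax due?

1 January – 2 July 2014: 183 days at 1.45% → £159000 × 1.45% × 183/365 = £1155.9082
3 July – 31 December 2014: 182 days at 1.5% → £159000 × 1.5% × 182/365 = £1189.2329
Total = £2345.1411

£2345.14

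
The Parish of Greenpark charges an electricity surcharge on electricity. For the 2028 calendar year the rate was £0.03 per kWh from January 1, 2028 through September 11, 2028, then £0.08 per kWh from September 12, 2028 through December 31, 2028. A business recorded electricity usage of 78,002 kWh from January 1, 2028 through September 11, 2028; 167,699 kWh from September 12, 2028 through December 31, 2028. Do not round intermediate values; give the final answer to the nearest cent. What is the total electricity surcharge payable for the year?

£15,755.98

January 1 – September 11, 2028: 78,002 kWh at £0.03/kWh → £2,340.06
September 12 – December 31, 2028: 167,699 kWh at £0.08/kWh → £13,415.92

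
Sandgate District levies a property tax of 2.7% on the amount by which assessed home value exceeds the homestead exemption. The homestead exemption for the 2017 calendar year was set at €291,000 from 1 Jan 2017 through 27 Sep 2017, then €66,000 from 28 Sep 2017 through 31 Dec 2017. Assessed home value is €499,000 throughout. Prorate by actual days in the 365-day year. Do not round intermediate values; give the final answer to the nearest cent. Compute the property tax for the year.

€7,197.16

1 Jan – 27 Sep 2017: 270 days, exemption €291,000 → (€499,000 − €291,000) × 2.7% × 270/365 = €4,154.3014
28 Sep – 31 Dec 2017: 95 days, exemption €66,000 → (€499,000 − €66,000) × 2.7% × 95/365 = €3,042.8630
Total = €7,197.1644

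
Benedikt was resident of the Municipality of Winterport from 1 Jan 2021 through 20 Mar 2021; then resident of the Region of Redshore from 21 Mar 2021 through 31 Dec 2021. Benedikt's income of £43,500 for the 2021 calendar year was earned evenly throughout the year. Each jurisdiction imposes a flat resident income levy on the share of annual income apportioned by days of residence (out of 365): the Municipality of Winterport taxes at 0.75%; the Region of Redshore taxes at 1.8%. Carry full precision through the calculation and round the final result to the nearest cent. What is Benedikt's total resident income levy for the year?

The Municipality of Winterport, 1 Jan – 20 Mar 2021: 79 days → £43,500 × 0.75% × 79/365 = £70.6130
The Region of Redshore, 21 Mar – 31 Dec 2021: 286 days → £43,500 × 1.8% × 286/365 = £613.5288
Total = £684.1418

£684.14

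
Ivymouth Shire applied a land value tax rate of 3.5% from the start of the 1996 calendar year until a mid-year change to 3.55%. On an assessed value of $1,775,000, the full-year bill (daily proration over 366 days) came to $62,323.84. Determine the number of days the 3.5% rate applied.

Let d = days at the first rate; then 366 − d days at the second rate.
$1,775,000 × [3.5%·d + 3.55%·(366−d)] / 366 = $62,323.84
Solving gives d = 284, so the new rate took effect on October 11, 1996.

284 days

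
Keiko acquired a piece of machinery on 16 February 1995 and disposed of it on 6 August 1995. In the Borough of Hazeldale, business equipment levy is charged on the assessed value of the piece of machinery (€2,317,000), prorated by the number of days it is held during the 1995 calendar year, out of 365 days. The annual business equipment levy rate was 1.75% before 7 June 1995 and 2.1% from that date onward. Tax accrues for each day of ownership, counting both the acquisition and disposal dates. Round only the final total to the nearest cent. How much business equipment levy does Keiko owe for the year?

€20,462.60

16 February – 6 June 1995: 111 days at 1.75% → €2,317,000 × 1.75% × 111/365 = €12,330.8836
7 June – 6 August 1995: 61 days at 2.1% → €2,317,000 × 2.1% × 61/365 = €8,131.7178
Total = €20,462.6014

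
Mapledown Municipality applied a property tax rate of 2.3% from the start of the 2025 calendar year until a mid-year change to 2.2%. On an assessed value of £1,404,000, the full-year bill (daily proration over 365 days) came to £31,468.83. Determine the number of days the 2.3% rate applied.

Let d = days at the first rate; then 365 − d days at the second rate.
£1,404,000 × [2.3%·d + 2.2%·(365−d)] / 365 = £31,468.83
Solving gives d = 151, so the new rate took effect on 1 Jun 2025.

151 days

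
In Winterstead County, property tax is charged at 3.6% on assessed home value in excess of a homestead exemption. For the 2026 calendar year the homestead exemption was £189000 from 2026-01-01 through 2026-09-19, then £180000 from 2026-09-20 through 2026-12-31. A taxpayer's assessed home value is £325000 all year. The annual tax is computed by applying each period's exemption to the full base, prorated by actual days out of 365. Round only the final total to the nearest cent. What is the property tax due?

£4987.43

2026-01-01 to 2026-09-19: 262 days, exemption £189000 → (£325000 − £189000) × 3.6% × 262/365 = £3514.3890
2026-09-20 to 2026-12-31: 103 days, exemption £180000 → (£325000 − £180000) × 3.6% × 103/365 = £1473.0411
Total = £4987.4301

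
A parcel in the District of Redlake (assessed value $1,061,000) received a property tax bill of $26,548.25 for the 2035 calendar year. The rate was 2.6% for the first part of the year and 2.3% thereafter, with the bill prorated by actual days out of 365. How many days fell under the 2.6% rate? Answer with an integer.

Let d = days at the first rate; then 365 − d days at the second rate.
$1,061,000 × [2.6%·d + 2.3%·(365−d)] / 365 = $26,548.25
Solving gives d = 246, so the new rate took effect on September 4, 2035.

246 days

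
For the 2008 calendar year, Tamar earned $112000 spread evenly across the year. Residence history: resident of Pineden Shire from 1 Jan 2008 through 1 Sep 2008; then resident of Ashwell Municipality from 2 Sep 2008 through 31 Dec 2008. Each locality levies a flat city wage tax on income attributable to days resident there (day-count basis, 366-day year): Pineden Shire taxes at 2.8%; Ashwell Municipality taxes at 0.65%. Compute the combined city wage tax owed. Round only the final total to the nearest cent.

Pineden Shire, 1 Jan – 1 Sep 2008: 245 days → $112000 × 2.8% × 245/366 = $2099.2350
Ashwell Municipality, 2 Sep – 31 Dec 2008: 121 days → $112000 × 0.65% × 121/366 = $240.6776
Total = $2339.9126

$2339.91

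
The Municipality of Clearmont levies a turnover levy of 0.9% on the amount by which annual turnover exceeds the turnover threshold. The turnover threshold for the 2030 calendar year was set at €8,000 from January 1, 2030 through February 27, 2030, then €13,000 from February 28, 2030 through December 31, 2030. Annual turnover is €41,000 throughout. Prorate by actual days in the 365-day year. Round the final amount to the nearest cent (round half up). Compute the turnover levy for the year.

January 1 – February 27, 2030: 58 days, exemption €8,000 → (€41,000 − €8,000) × 0.9% × 58/365 = €47.1945
February 28 – December 31, 2030: 307 days, exemption €13,000 → (€41,000 − €13,000) × 0.9% × 307/365 = €211.9562
Total = €259.1507

€259.15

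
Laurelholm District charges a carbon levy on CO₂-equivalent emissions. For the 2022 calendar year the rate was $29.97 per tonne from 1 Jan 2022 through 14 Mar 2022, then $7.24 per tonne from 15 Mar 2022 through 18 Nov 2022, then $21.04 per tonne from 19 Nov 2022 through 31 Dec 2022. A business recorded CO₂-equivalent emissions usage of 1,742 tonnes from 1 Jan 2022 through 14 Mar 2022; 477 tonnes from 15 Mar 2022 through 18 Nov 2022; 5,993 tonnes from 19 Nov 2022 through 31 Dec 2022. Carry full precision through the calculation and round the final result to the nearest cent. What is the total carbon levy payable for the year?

$181,753.94

1 Jan – 14 Mar 2022: 1,742 tonnes at $29.97/tonne → $52,207.74
15 Mar – 18 Nov 2022: 477 tonnes at $7.24/tonne → $3,453.48
19 Nov – 31 Dec 2022: 5,993 tonnes at $21.04/tonne → $126,092.72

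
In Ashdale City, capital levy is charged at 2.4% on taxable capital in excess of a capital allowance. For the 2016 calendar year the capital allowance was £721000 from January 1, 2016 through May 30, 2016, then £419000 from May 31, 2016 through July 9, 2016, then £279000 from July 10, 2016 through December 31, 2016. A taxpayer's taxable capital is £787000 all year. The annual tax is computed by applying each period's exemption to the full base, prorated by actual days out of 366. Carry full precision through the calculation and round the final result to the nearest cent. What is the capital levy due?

January 1 – May 30, 2016: 151 days, exemption £721000 → (£787000 − £721000) × 2.4% × 151/366 = £653.5082
May 31 – July 9, 2016: 40 days, exemption £419000 → (£787000 − £419000) × 2.4% × 40/366 = £965.2459
July 10 – December 31, 2016: 175 days, exemption £279000 → (£787000 − £279000) × 2.4% × 175/366 = £5829.5082
Total = £7448.2623

£7448.26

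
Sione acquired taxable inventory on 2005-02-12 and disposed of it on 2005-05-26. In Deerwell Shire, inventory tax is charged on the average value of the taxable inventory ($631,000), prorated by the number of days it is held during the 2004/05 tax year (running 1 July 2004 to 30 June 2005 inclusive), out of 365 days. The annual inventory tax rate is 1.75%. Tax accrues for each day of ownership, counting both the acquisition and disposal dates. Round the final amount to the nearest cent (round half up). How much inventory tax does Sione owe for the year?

Days held (2005-02-12 to 2005-05-26): 104 out of 365
Tax = $631,000 × 1.75% × 104/365 = $3,146.3562

$3,146.36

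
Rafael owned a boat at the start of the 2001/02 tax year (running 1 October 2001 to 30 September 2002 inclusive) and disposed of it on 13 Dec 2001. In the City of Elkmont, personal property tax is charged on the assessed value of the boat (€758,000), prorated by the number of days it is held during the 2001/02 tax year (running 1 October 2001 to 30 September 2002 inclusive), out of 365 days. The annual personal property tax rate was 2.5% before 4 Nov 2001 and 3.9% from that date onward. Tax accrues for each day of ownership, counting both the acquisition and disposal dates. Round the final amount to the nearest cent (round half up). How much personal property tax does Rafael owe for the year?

€5,004.88

1 Oct – 3 Nov 2001: 34 days at 2.5% → €758,000 × 2.5% × 34/365 = €1,765.2055
4 Nov – 13 Dec 2001: 40 days at 3.9% → €758,000 × 3.9% × 40/365 = €3,239.6712
Total = €5,004.8767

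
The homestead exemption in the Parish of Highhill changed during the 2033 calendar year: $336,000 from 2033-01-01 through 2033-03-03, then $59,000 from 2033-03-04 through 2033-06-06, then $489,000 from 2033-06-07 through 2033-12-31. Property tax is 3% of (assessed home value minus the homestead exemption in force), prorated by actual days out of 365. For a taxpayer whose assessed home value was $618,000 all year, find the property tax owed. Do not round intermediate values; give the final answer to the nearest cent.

2033-01-01 to 2033-03-03: 62 days, exemption $336,000 → ($618,000 − $336,000) × 3% × 62/365 = $1,437.0411
2033-03-04 to 2033-06-06: 95 days, exemption $59,000 → ($618,000 − $59,000) × 3% × 95/365 = $4,364.7945
2033-06-07 to 2033-12-31: 208 days, exemption $489,000 → ($618,000 − $489,000) × 3% × 208/365 = $2,205.3699
Total = $8,007.2055

$8,007.21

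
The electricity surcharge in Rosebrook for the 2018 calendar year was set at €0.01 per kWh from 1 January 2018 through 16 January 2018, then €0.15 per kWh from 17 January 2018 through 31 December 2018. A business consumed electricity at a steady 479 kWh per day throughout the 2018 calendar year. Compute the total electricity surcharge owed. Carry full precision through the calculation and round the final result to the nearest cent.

1 January – 16 January 2018: 16 days × 479 kWh/day = 7,664 kWh at €0.01/kWh → €76.64
17 January – 31 December 2018: 349 days × 479 kWh/day = 167,171 kWh at €0.15/kWh → €25075.65

€25152.29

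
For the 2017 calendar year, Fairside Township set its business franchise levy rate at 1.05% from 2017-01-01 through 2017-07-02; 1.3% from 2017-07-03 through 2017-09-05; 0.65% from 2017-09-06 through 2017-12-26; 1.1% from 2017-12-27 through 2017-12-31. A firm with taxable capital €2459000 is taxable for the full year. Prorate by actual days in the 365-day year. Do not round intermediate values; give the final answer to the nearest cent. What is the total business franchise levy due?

2017-01-01 to 2017-07-02: 183 days at 1.05% → €2459000 × 1.05% × 183/365 = €12945.1192
2017-07-03 to 2017-09-05: 65 days at 1.3% → €2459000 × 1.3% × 65/365 = €5692.7534
2017-09-06 to 2017-12-26: 112 days at 0.65% → €2459000 × 0.65% × 112/365 = €4904.5260
2017-12-27 to 2017-12-31: 5 days at 1.1% → €2459000 × 1.1% × 5/365 = €370.5342
Total = €23912.9329

€23912.93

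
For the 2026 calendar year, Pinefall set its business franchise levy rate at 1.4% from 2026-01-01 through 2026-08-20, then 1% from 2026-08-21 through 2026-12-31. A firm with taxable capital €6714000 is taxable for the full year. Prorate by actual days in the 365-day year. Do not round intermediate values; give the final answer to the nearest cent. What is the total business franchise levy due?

€84210.12

2026-01-01 to 2026-08-20: 232 days at 1.4% → €6714000 × 1.4% × 232/365 = €59745.4027
2026-08-21 to 2026-12-31: 133 days at 1% → €6714000 × 1% × 133/365 = €24464.7123
Total = €84210.1151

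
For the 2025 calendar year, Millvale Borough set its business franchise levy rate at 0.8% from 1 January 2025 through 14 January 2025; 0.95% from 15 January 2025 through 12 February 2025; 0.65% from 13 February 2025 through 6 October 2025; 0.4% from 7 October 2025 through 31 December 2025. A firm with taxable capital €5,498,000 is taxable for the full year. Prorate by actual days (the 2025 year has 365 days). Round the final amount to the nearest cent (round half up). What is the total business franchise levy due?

€34,125.26

1 January – 14 January 2025: 14 days at 0.8% → €5,498,000 × 0.8% × 14/365 = €1,687.0575
15 January – 12 February 2025: 29 days at 0.95% → €5,498,000 × 0.95% × 29/365 = €4,149.8603
13 February – 6 October 2025: 236 days at 0.65% → €5,498,000 × 0.65% × 236/365 = €23,106.6630
7 October – 31 December 2025: 86 days at 0.4% → €5,498,000 × 0.4% × 86/365 = €5,181.6767
Total = €34,125.2575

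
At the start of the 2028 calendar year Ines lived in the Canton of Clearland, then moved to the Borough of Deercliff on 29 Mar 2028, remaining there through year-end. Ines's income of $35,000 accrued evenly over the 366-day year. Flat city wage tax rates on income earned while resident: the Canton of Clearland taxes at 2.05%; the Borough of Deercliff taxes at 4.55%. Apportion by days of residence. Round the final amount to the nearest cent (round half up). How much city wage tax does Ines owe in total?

$1,382.12

The Canton of Clearland, 1 Jan – 28 Mar 2028: 88 days → $35,000 × 2.05% × 88/366 = $172.5137
The Borough of Deercliff, 29 Mar – 31 Dec 2028: 278 days → $35,000 × 4.55% × 278/366 = $1,209.6038
Total = $1,382.1175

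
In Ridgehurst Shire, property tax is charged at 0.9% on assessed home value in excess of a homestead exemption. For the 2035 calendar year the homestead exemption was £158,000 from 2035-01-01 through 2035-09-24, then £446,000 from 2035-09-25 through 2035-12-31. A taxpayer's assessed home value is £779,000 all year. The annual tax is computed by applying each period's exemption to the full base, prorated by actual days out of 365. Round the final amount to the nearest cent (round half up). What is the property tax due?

£4,893.07

2035-01-01 to 2035-09-24: 267 days, exemption £158,000 → (£779,000 − £158,000) × 0.9% × 267/365 = £4,088.3918
2035-09-25 to 2035-12-31: 98 days, exemption £446,000 → (£779,000 − £446,000) × 0.9% × 98/365 = £804.6740
Total = £4,893.0658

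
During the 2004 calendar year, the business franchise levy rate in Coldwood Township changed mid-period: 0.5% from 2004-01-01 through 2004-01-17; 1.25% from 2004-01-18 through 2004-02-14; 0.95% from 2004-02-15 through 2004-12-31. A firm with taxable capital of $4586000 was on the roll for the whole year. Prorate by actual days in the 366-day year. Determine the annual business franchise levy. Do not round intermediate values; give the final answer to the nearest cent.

2004-01-01 to 2004-01-17: 17 days at 0.5% → $4586000 × 0.5% × 17/366 = $1065.0546
2004-01-18 to 2004-02-14: 28 days at 1.25% → $4586000 × 1.25% × 28/366 = $4385.5191
2004-02-15 to 2004-12-31: 321 days at 0.95% → $4586000 × 0.95% × 321/366 = $38210.4016
Total = $43660.9754

$43660.98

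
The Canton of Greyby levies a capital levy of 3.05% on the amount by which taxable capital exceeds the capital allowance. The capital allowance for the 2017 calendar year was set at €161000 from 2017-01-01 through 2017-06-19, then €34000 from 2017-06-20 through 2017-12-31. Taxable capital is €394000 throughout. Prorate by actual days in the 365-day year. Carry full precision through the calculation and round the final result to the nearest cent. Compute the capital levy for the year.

2017-01-01 to 2017-06-19: 170 days, exemption €161000 → (€394000 − €161000) × 3.05% × 170/365 = €3309.8767
2017-06-20 to 2017-12-31: 195 days, exemption €34000 → (€394000 − €34000) × 3.05% × 195/365 = €5866.0274
Total = €9175.9041

€9175.90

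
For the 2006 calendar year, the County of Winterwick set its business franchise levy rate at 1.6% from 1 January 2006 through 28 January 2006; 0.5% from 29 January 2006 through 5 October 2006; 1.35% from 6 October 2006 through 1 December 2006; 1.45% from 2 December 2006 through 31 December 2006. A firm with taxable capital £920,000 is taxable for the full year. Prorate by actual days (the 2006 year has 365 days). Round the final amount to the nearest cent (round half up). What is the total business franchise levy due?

1 January – 28 January 2006: 28 days at 1.6% → £920,000 × 1.6% × 28/365 = £1,129.2055
29 January – 5 October 2006: 250 days at 0.5% → £920,000 × 0.5% × 250/365 = £3,150.6849
6 October – 1 December 2006: 57 days at 1.35% → £920,000 × 1.35% × 57/365 = £1,939.5616
2 December – 31 December 2006: 30 days at 1.45% → £920,000 × 1.45% × 30/365 = £1,096.4384
Total = £7,315.8904

£7,315.89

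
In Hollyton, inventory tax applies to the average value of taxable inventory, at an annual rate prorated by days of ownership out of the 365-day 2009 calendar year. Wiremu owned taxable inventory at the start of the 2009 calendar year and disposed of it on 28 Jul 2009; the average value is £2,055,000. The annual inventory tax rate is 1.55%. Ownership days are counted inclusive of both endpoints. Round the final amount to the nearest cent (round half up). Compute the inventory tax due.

Days held (1 Jan – 28 Jul 2009): 209 out of 365
Tax = £2,055,000 × 1.55% × 209/365 = £18,238.8288

£18,238.83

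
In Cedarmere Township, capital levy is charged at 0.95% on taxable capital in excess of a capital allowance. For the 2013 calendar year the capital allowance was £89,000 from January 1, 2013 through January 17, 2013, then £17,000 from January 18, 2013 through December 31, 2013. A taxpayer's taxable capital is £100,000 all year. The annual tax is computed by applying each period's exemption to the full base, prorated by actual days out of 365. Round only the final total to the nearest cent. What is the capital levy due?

£756.64

January 1 – January 17, 2013: 17 days, exemption £89,000 → (£100,000 − £89,000) × 0.95% × 17/365 = £4.8671
January 18 – December 31, 2013: 348 days, exemption £17,000 → (£100,000 − £17,000) × 0.95% × 348/365 = £751.7753
Total = £756.6425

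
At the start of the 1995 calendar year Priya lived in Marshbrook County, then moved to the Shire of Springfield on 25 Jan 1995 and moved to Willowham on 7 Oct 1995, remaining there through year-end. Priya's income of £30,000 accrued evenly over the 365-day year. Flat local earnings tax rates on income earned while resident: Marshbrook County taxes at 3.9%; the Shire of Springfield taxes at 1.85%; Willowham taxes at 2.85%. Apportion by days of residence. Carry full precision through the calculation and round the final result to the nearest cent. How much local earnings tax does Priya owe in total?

Marshbrook County, 1 Jan – 24 Jan 1995: 24 days → £30,000 × 3.9% × 24/365 = £76.9315
The Shire of Springfield, 25 Jan – 6 Oct 1995: 255 days → £30,000 × 1.85% × 255/365 = £387.7397
Willowham, 7 Oct – 31 Dec 1995: 86 days → £30,000 × 2.85% × 86/365 = £201.4521
Total = £666.1233

£666.12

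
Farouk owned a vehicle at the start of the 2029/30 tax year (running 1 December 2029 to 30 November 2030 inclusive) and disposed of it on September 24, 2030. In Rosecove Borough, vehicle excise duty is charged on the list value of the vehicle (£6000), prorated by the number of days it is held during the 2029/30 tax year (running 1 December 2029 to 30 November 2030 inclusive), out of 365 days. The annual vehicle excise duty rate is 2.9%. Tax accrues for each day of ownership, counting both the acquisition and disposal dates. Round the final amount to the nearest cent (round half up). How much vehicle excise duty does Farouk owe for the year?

£142.06

Days held (December 1, 2029 – September 24, 2030): 298 out of 365
Tax = £6000 × 2.9% × 298/365 = £142.0603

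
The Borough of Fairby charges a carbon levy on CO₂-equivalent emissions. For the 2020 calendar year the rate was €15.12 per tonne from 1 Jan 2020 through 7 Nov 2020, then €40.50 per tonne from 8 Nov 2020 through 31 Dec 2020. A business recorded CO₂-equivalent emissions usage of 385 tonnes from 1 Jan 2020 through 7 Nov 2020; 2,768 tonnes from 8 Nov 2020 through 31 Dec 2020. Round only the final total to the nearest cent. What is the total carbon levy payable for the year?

1 Jan – 7 Nov 2020: 385 tonnes at €15.12/tonne → €5,821.20
8 Nov – 31 Dec 2020: 2,768 tonnes at €40.50/tonne → €112,104.00

€117,925.20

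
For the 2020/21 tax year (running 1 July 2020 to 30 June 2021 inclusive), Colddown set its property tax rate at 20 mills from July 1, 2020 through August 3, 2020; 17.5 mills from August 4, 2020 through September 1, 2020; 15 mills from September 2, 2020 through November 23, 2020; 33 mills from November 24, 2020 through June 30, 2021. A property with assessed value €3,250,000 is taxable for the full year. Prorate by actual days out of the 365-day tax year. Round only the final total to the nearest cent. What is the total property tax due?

July 1 – August 3, 2020: 34 days at 20 mills → €3,250,000 × 2% × 34/365 = €6,054.7945
August 4 – September 1, 2020: 29 days at 17.5 mills → €3,250,000 × 1.75% × 29/365 = €4,518.8356
September 2 – November 23, 2020: 83 days at 15 mills → €3,250,000 × 1.5% × 83/365 = €11,085.6164
November 24, 2020 – June 30, 2021: 219 days at 33 mills → €3,250,000 × 3.3% × 219/365 = €64,350.0000
Total = €86,009.2466

€86,009.25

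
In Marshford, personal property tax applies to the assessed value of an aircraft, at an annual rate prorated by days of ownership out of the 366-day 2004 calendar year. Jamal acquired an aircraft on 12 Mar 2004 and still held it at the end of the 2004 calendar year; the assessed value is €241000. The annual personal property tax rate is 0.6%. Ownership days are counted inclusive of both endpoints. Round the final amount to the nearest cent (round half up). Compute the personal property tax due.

Days held (12 Mar – 31 Dec 2004): 295 out of 366
Tax = €241000 × 0.6% × 295/366 = €1165.4918

€1165.49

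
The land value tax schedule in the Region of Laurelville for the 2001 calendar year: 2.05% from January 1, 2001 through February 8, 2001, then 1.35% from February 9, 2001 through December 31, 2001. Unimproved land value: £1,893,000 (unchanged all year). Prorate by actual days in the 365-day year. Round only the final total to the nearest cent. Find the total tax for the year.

January 1 – February 8, 2001: 39 days at 2.05% → £1,893,000 × 2.05% × 39/365 = £4,146.4479
February 9 – December 31, 2001: 326 days at 1.35% → £1,893,000 × 1.35% × 326/365 = £22,824.9123
Total = £26,971.3603

£26,971.36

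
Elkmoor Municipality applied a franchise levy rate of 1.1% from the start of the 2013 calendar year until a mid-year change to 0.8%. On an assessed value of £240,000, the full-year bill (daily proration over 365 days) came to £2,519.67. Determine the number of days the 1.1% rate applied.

304 days

Let d = days at the first rate; then 365 − d days at the second rate.
£240,000 × [1.1%·d + 0.8%·(365−d)] / 365 = £2,519.67
Solving gives d = 304, so the new rate took effect on 1 November 2013.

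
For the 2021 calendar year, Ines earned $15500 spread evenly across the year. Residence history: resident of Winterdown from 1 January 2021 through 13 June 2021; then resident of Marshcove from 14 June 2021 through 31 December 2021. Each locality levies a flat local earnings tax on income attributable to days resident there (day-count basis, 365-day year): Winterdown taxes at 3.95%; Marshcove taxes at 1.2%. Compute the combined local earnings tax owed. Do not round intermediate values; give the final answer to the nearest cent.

$377.52

Winterdown, 1 January – 13 June 2021: 164 days → $15500 × 3.95% × 164/365 = $275.0932
Marshcove, 14 June – 31 December 2021: 201 days → $15500 × 1.2% × 201/365 = $102.4274
Total = $377.5205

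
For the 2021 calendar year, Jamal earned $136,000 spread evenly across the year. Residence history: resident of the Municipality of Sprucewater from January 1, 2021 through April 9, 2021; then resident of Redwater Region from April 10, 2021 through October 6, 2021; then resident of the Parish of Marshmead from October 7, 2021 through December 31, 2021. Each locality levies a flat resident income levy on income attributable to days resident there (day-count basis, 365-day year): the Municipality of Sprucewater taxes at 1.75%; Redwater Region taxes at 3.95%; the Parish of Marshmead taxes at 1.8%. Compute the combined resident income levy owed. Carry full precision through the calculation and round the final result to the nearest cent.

$3,871.53

The Municipality of Sprucewater, January 1 – April 9, 2021: 99 days → $136,000 × 1.75% × 99/365 = $645.5342
Redwater Region, April 10 – October 6, 2021: 180 days → $136,000 × 3.95% × 180/365 = $2,649.2055
The Parish of Marshmead, October 7 – December 31, 2021: 86 days → $136,000 × 1.8% × 86/365 = $576.7890
Total = $3,871.5288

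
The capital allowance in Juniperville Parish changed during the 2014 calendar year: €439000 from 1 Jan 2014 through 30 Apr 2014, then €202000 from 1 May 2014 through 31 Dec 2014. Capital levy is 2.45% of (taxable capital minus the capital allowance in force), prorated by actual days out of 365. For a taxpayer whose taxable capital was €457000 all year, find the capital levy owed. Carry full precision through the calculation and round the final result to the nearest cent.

1 Jan – 30 Apr 2014: 120 days, exemption €439000 → (€457000 − €439000) × 2.45% × 120/365 = €144.9863
1 May – 31 Dec 2014: 245 days, exemption €202000 → (€457000 − €202000) × 2.45% × 245/365 = €4193.5274
Total = €4338.5137

€4338.51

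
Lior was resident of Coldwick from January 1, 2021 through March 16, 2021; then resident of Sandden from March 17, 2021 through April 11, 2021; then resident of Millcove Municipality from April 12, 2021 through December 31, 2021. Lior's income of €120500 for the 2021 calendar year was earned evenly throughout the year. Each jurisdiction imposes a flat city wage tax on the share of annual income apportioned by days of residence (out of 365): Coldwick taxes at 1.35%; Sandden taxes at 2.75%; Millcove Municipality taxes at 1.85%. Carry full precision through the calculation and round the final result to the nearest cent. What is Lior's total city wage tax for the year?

€2182.70

Coldwick, January 1 – March 16, 2021: 75 days → €120500 × 1.35% × 75/365 = €334.2637
Sandden, March 17 – April 11, 2021: 26 days → €120500 × 2.75% × 26/365 = €236.0479
Millcove Municipality, April 12 – December 31, 2021: 264 days → €120500 × 1.85% × 264/365 = €1612.3890
Total = €2182.7007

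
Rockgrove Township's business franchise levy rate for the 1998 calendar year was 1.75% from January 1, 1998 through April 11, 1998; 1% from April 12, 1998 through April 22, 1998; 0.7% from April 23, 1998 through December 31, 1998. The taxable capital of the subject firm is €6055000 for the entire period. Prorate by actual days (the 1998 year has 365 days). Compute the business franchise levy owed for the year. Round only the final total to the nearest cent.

€60525.12

January 1 – April 11, 1998: 101 days at 1.75% → €6055000 × 1.75% × 101/365 = €29321.1301
April 12 – April 22, 1998: 11 days at 1% → €6055000 × 1% × 11/365 = €1824.7945
April 23 – December 31, 1998: 253 days at 0.7% → €6055000 × 0.7% × 253/365 = €29379.1918
Total = €60525.1164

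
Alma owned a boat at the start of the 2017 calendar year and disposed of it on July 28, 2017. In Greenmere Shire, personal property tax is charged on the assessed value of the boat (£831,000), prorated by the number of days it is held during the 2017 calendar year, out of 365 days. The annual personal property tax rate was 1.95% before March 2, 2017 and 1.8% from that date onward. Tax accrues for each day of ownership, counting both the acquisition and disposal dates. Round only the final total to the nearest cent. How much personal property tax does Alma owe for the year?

January 1 – March 1, 2017: 60 days at 1.95% → £831,000 × 1.95% × 60/365 = £2,663.7534
March 2 – July 28, 2017: 149 days at 1.8% → £831,000 × 1.8% × 149/365 = £6,106.1425
Total = £8,769.8959

£8,769.90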